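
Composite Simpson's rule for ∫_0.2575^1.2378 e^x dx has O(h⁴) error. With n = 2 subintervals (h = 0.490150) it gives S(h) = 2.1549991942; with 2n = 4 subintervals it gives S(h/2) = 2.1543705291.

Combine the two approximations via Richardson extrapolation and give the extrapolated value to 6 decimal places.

2.154329

r = 4, so 2^r = 16.
2^4*A(h/2) = 34.4699284656; minus A(h) gives 32.3149292714.
Divide by 2^4 − 1 = 15.
R = 32.3149292714/15 = 2.1543286181
Correction |R − A(h/2)| = 4.191e-05; gap |A(h/2) − A(h)| = 6.287e-04.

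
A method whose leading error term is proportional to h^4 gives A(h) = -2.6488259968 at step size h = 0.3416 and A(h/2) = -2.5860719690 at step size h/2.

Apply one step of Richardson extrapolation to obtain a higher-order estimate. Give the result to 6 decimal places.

With r = 4 the leading error scales as h^4, so the weight is 2^4 = 16.
16·(-2.5860719690) = -41.3771515040; subtract (-2.6488259968) → -38.7283255072
(-38.7283255072) ÷ 15 = -2.5818883671

-2.581888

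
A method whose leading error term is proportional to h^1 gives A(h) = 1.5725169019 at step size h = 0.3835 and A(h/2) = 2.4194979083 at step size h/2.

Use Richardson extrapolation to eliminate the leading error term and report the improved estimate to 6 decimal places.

With r = 1 the leading error scales as h^1, so the weight is 2^1 = 2.
2·2.4194979083 − 1.5725169019 = 3.2664789147
Denominator 2 − 1 = 1.
Extrapolated: 3.2664789147 / 1 = 3.2664789147
Shift from A(h/2): +0.8469810064.

3.266479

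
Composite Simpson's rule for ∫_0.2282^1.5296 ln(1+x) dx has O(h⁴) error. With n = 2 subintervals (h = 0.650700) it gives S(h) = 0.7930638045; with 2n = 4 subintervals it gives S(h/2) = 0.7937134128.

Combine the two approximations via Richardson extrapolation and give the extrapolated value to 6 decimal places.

Order 4 gives 2^r = 16 and 2^r − 1 = 15.
2^4·A(h/2) = 12.6994146048; minus A(h) gives 11.9063508003.
(16·0.7937134128 − 0.7930638045)/(16 − 1) = 0.7937567200
Gap between inputs: 6.496e-04; correction applied: +0.0000433072.

0.793757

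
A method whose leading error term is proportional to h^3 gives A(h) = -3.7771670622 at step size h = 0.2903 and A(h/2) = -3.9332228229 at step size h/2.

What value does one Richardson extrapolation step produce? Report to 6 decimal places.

r = 3: numerator weight 8, denominator 7.
Weighted: (-31.4657825832) − (-3.7771670622) = -27.6886155210
Extrapolated: (-27.6886155210) / 7 = -3.9555165030
Shift from A(h/2): −0.0222936801.

-3.955517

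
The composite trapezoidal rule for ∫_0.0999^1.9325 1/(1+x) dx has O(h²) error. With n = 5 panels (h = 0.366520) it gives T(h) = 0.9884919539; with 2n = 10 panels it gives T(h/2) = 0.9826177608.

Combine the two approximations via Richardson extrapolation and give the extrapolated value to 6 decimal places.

r = 2, so 2^r = 4.
4·0.9826177608 = 3.9304710432; 3.9304710432 − 0.9884919539 = 2.9419790893
(4·0.9826177608 − 0.9884919539)/(4 − 1) = 0.9806596964

0.980660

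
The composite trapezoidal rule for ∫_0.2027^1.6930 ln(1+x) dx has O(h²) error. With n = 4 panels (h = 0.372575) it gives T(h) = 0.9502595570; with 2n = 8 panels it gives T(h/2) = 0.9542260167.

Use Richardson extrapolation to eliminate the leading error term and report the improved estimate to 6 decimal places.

With r = 2 the leading error scales as h^2, so the weight is 2^2 = 4.
Numerator 4 × A(h/2) − A(h) = 4 × 0.9542260167 − 0.9502595570 = 2.8666445098
Denominator 4 − 1 = 3.
(4 × 0.9542260167 − 0.9502595570)/(4 − 1) = 0.9555481699

0.955548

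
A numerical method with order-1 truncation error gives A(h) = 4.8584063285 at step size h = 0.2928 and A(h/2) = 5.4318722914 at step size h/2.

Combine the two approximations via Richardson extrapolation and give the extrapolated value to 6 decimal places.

The method has order 1: 2^1 = 2.
Weighted: 10.8637445828 − 4.8584063285 = 6.0053382543
Divide by 2^1 − 1 = 1.
So the Richardson estimate is 6.0053382543.

6.005338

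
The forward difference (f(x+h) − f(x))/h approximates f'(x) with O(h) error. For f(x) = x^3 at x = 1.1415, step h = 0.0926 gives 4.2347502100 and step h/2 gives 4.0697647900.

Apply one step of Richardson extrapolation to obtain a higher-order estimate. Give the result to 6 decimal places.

Error is O(h^1); halving h shrinks it by 2^1 = 2.
Top: 2(4.0697647900) − (4.2347502100) = 3.9047793700
Denominator 2 − 1 = 1.
3.9047793700 ÷ 1 = 3.9047793700
Correction |R − A(h/2)| = 1.650e-01; gap |A(h/2) − A(h)| = 1.650e-01.

3.904779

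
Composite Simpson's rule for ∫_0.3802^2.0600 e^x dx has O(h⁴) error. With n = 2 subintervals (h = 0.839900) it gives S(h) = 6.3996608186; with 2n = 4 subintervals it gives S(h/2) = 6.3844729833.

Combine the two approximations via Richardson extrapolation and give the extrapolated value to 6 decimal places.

6.383460

Order 4 gives 2^r = 16 and 2^r − 1 = 15.
16×6.3844729833 = 102.1515677328; subtract 6.3996608186 → 95.7519069142
Divide by 2^4 − 1 = 15.
Result: 6.3834604609
Shift from A(h/2): −0.0010125224.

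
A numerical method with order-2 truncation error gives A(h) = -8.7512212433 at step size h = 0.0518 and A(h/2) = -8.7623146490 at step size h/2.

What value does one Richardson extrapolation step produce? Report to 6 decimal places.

Order 2 gives 2^r = 4 and 2^r − 1 = 3.
Numerator 4·A(h/2) − A(h) = 4·(-8.7623146490) − (-8.7512212433) = -26.2980373527
Extrapolated: (-26.2980373527) / 3 = -8.7660124509
Shift from A(h/2): −0.0036978019.

-8.766012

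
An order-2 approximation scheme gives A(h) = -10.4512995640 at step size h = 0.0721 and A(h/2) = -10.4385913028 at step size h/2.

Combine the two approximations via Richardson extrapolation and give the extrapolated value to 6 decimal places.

-10.434355

Leading term ∝ h^2; use weight 4 = 2^2.
Difference of the inputs: -10.4385913028 − (-10.4512995640) = 0.0127082612
Correction (A(h/2) − A(h))/(4 − 1) = 0.0127082612/3 = 0.0042360871
R = A(h/2) + (A(h/2) − A(h))/3 = -10.4385913028 + 0.0042360871 = -10.4343552157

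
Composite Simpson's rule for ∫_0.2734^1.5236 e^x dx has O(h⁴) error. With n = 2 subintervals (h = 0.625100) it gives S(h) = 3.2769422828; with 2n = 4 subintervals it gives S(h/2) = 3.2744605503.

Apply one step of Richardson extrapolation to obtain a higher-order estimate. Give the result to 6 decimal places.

3.274295

r = 4, so 2^r = 16.
Numerator 16·A(h/2) − A(h) = 16·3.2744605503 − 3.2769422828 = 49.1144265220
Denominator 16 − 1 = 15.
(16·3.2744605503 − 3.2769422828)/(16 − 1) = 3.2742951015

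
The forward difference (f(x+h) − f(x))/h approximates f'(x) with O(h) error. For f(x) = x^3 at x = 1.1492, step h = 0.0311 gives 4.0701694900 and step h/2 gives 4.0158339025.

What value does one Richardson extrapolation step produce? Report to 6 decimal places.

r = 1, so 2^r = 2.
Weighted: 8.0316678050 − 4.0701694900 = 3.9614983150
Divide by 2^1 − 1 = 1.
3.9614983150 ÷ 1 = 3.9614983150

3.961498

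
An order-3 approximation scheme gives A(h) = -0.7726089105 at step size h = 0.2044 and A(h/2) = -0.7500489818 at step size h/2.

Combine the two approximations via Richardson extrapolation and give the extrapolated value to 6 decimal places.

-0.746826

Leading term ∝ h^3; use weight 8 = 2^3.
Difference of the inputs: -0.7500489818 − (-0.7726089105) = 0.0225599287
Correction (A(h/2) − A(h))/(8 − 1) = 0.0225599287/7 = 0.0032228470
R = -0.7500489818 + 0.0032228470 = -0.7468261348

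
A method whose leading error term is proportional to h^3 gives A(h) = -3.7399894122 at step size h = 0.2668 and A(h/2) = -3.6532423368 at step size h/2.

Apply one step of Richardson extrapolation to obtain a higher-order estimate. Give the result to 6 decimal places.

-3.640850

Method order is 3; weight 2^3 = 8.
8×(-3.6532423368) = -29.2259386944; subtract (-3.7399894122) → -25.4859492822
(8×(-3.6532423368) − (-3.7399894122))/(8 − 1) = -3.6408498975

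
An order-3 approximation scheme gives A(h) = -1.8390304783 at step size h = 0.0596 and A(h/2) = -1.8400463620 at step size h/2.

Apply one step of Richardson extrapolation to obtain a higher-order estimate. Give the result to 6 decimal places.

Order 3 gives 2^r = 8 and 2^r − 1 = 7.
8*(-1.8400463620) − (-1.8390304783) = -12.8813404177
Divide by 2^3 − 1 = 7.
(8*(-1.8400463620) − (-1.8390304783))/(8 − 1) = -1.8401914882

-1.840191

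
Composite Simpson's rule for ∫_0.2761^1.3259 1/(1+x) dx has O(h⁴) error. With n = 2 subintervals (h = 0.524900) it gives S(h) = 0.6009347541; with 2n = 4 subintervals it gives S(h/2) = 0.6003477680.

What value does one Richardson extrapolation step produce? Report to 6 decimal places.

0.600309

The method has order 4: 2^4 = 16.
Top: 16(0.6003477680) − (0.6009347541) = 9.0046295339
9.0046295339 ÷ 15 = 0.6003086356
Gap between inputs: 5.870e-04; correction applied: −0.0000391324.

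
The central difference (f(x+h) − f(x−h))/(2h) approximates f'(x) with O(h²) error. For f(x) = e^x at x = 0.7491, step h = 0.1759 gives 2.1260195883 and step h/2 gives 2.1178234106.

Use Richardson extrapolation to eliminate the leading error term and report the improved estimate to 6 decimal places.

The method has order 2: 2^2 = 4.
4×2.1178234106 = 8.4712936424; subtract 2.1260195883 → 6.3452740541
Extrapolated: 6.3452740541 / 3 = 2.1150913514
Shift from A(h/2): −0.0027320592.

2.115091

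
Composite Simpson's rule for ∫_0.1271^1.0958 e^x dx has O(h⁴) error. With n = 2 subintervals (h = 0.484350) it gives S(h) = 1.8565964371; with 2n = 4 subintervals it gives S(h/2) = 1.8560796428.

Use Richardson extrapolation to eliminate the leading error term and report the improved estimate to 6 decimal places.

Leading term ∝ h^4; use weight 16 = 2^4.
Weighted: 29.6972742848 − 1.8565964371 = 27.8406778477
(16·1.8560796428 − 1.8565964371)/(16 − 1) = 1.8560451898
Gap between inputs: 5.168e-04; correction applied: −0.0000344530.

1.856045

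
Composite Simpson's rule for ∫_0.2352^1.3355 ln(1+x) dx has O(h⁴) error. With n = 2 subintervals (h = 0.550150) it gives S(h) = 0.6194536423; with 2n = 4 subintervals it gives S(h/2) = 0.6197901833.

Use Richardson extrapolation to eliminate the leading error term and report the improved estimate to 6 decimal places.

r = 4: numerator weight 16, denominator 15.
A(h/2) − A(h) = 0.6197901833 − 0.6194536423 = 0.0003365410
Correction (A(h/2) − A(h))/(16 − 1) = 0.0003365410/15 = 0.0000224361
R = 0.6197901833 + 0.0000224361 = 0.6198126194

0.619813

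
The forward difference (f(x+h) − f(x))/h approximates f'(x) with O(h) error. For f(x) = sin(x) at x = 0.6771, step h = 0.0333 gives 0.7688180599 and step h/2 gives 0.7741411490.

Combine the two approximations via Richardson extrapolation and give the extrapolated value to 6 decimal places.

The method has order 1: 2^1 = 2.
Numerator 2 × A(h/2) − A(h) = 2 × 0.7741411490 − 0.7688180599 = 0.7794642381
(2 × 0.7741411490 − 0.7688180599)/(2 − 1) = 0.7794642381
Gap between inputs: 5.323e-03; correction applied: +0.0053230891.

0.779464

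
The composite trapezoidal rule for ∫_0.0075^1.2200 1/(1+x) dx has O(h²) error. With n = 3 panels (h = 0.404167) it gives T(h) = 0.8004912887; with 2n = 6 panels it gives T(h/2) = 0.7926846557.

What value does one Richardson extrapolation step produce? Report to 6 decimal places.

0.790082

The method has order 2: 2^2 = 4.
Top: 4(0.7926846557) − (0.8004912887) = 2.3702473341
Extrapolated: 2.3702473341 / 3 = 0.7900824447
Gap between inputs: 7.807e-03; correction applied: −0.0026022110.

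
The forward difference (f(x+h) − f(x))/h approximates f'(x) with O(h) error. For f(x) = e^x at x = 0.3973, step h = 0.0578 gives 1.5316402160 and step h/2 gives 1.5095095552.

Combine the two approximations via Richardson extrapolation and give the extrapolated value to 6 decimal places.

1.487379

Error is O(h^1); halving h shrinks it by 2^1 = 2.
2×1.5095095552 = 3.0190191104; subtract 1.5316402160 → 1.4873788944
Denominator 2 − 1 = 1.
(2×1.5095095552 − 1.5316402160)/(2 − 1) = 1.4873788944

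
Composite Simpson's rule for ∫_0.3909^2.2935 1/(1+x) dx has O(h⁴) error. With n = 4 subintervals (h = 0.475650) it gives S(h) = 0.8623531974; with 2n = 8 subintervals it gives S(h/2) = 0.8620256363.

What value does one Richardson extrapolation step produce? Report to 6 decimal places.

0.862004

Error is O(h^4); halving h shrinks it by 2^4 = 16.
16*0.8620256363 = 13.7924101808; subtract 0.8623531974 → 12.9300569834
(16*0.8620256363 − 0.8623531974)/(16 − 1) = 0.8620037989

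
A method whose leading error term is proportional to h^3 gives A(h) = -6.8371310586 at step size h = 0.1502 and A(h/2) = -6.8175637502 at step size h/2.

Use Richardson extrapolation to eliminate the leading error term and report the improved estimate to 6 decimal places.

Error is O(h^3); halving h shrinks it by 2^3 = 8.
Difference of the inputs: -6.8175637502 − (-6.8371310586) = 0.0195673084
Divide by 2^3 − 1 = 7: 0.0195673084/7 = 0.0027953298
R = -6.8175637502 + 0.0027953298 = -6.8147684204
Gap between inputs: 1.957e-02; correction applied: +0.0027953298.

-6.814768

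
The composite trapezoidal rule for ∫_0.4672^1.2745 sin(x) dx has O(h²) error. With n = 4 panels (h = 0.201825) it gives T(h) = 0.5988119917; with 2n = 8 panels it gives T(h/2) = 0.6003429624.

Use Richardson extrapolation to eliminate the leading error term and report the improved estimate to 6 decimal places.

r = 2, so 2^r = 4.
2^2 × A(h/2) = 2.4013718496; minus A(h) gives 1.8025598579.
(4 × 0.6003429624 − 0.5988119917)/(4 − 1) = 0.6008532860

0.600853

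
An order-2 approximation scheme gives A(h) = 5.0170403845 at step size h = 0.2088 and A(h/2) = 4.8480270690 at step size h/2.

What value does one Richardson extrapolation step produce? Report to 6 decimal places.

With r = 2 the leading error scales as h^2, so the weight is 2^2 = 4.
Numerator 4×A(h/2) − A(h) = 4×4.8480270690 − 5.0170403845 = 14.3750678915
R = 14.3750678915/3 = 4.7916892972

4.791689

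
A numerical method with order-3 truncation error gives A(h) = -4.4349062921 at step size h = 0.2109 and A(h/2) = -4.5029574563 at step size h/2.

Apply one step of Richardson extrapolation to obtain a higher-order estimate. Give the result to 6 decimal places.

-4.512679

With r = 3 the leading error scales as h^3, so the weight is 2^3 = 8.
A(h/2) − A(h) = -4.5029574563 − (-4.4349062921) = -0.0680511642
Correction (A(h/2) − A(h))/(8 − 1) = (-0.0680511642)/7 = -0.0097215949
R = A(h/2) + (A(h/2) − A(h))/7 = -4.5029574563 − 0.0097215949 = -4.5126790512
Correction |R − A(h/2)| = 9.722e-03; gap |A(h/2) − A(h)| = 6.805e-02.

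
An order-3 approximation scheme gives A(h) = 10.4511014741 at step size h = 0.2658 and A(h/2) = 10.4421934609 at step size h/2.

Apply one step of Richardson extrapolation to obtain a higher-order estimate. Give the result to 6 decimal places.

10.440921

Leading term ∝ h^3; use weight 8 = 2^3.
2^3×A(h/2) = 83.5375476872; minus A(h) gives 73.0864462131.
Divide by 2^3 − 1 = 7.
Result: 10.4409208876
Gap between inputs: 8.908e-03; correction applied: −0.0012725733.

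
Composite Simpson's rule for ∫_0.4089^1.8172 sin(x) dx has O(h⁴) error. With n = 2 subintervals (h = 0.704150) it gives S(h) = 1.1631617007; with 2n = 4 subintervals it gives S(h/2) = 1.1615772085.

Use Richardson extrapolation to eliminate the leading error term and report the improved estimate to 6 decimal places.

Leading term ∝ h^4; use weight 16 = 2^4.
A(h/2) − A(h) = 1.1615772085 − 1.1631617007 = -0.0015844922
Divide by 2^4 − 1 = 15: (-0.0015844922)/15 = -0.0001056328
R = A(h/2) + (A(h/2) − A(h))/15 = 1.1615772085 − 0.0001056328 = 1.1614715757

1.161472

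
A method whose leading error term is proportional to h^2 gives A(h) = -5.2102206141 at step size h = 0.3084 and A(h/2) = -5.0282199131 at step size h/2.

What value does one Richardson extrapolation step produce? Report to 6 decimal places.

Error is O(h^2); halving h shrinks it by 2^2 = 4.
4*(-5.0282199131) = -20.1128796524; subtract (-5.2102206141) → -14.9026590383
Divide by 2^2 − 1 = 3.
Extrapolated: (-14.9026590383) / 3 = -4.9675530128

-4.967553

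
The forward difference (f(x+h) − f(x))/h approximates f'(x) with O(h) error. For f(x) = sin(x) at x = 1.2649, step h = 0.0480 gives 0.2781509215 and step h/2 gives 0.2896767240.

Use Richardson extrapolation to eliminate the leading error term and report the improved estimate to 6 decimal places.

The method has order 1: 2^1 = 2.
Difference of the inputs: 0.2896767240 − 0.2781509215 = 0.0115258025
Divide by 2^1 − 1 = 1: 0.0115258025/1 = 0.0115258025
R = A(h/2) + (A(h/2) − A(h))/1 = 0.2896767240 + 0.0115258025 = 0.3012025265

0.301203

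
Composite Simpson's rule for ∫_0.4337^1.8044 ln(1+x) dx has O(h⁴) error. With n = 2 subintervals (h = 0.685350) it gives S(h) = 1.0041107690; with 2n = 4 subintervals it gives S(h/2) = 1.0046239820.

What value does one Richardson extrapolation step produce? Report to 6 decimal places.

1.004658

Leading term ∝ h^4; use weight 16 = 2^4.
Numerator 16 × A(h/2) − A(h) = 16 × 1.0046239820 − 1.0041107690 = 15.0698729430
Divide by 2^4 − 1 = 15.
(16 × 1.0046239820 − 1.0041107690)/(16 − 1) = 1.0046581962
Gap between inputs: 5.132e-04; correction applied: +0.0000342142.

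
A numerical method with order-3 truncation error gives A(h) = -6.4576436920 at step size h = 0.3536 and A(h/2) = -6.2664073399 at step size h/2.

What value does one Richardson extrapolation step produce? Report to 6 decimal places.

-6.239088

Method order is 3; weight 2^3 = 8.
Numerator 8 × A(h/2) − A(h) = 8 × (-6.2664073399) − (-6.4576436920) = -43.6736150272
Extrapolated: (-43.6736150272) / 7 = -6.2390878610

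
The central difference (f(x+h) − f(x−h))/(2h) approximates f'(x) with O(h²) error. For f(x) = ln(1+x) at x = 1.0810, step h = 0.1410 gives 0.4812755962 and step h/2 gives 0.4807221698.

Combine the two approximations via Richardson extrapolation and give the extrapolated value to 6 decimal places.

0.480538

With r = 2 the leading error scales as h^2, so the weight is 2^2 = 4.
2^2 × A(h/2) = 1.9228886792; minus A(h) gives 1.4416130830.
Extrapolated: 1.4416130830 / 3 = 0.4805376943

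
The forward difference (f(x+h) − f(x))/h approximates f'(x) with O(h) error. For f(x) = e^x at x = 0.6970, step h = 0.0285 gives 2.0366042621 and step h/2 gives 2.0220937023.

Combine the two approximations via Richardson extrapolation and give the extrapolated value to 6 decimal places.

2.007583

With r = 1 the leading error scales as h^1, so the weight is 2^1 = 2.
Weighted: 4.0441874046 − 2.0366042621 = 2.0075831425
Denominator 2 − 1 = 1.
Result: 2.0075831425
Correction |R − A(h/2)| = 1.451e-02; gap |A(h/2) − A(h)| = 1.451e-02.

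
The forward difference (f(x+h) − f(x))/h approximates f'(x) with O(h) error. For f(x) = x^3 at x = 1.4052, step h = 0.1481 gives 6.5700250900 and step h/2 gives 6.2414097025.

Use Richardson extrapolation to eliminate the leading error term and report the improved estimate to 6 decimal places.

5.912794

Error is O(h^1); halving h shrinks it by 2^1 = 2.
A(h/2) − A(h) = 6.2414097025 − 6.5700250900 = -0.3286153875
Divide by 2^1 − 1 = 1: (-0.3286153875)/1 = -0.3286153875
R = A(h/2) + (A(h/2) − A(h))/1 = 6.2414097025 − 0.3286153875 = 5.9127943150
Gap between inputs: 3.286e-01; correction applied: −0.3286153875.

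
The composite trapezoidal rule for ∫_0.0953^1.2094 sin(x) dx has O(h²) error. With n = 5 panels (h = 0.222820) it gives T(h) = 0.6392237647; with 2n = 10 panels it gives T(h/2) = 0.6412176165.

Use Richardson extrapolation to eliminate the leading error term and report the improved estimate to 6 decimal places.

0.641882

The method has order 2: 2^2 = 4.
4 × 0.6412176165 = 2.5648704660; subtract 0.6392237647 → 1.9256467013
Denominator 4 − 1 = 3.
So the Richardson estimate is 0.6418822338.
Correction |R − A(h/2)| = 6.646e-04; gap |A(h/2) − A(h)| = 1.994e-03.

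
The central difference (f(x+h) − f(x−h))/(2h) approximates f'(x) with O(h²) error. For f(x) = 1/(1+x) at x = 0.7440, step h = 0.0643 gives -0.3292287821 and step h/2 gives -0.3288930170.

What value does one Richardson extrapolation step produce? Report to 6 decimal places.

r = 2, so 2^r = 4.
Top: 4(-0.3288930170) − (-0.3292287821) = -0.9863432859
Divide by 2^2 − 1 = 3.
(4·(-0.3288930170) − (-0.3292287821))/(4 − 1) = -0.3287810953
Correction |R − A(h/2)| = 1.119e-04; gap |A(h/2) − A(h)| = 3.358e-04.

-0.328781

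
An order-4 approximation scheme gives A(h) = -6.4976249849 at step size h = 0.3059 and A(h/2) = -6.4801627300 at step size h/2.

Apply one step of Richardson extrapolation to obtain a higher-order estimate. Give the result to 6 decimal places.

-6.478999

Leading term ∝ h^4; use weight 16 = 2^4.
2^4×A(h/2) = -103.6826036800; minus A(h) gives -97.1849786951.
Denominator 16 − 1 = 15.
Result: -6.4789985797
Shift from A(h/2): +0.0011641503.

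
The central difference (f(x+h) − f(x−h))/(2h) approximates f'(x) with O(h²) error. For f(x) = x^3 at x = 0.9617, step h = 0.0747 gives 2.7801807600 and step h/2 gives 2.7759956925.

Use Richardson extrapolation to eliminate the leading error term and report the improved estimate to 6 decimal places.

Method order is 2; weight 2^2 = 4.
Difference of the inputs: 2.7759956925 − 2.7801807600 = -0.0041850675
Correction (A(h/2) − A(h))/(4 − 1) = (-0.0041850675)/3 = -0.0013950225
R = A(h/2) + (A(h/2) − A(h))/3 = 2.7759956925 − 0.0013950225 = 2.7746006700

2.774601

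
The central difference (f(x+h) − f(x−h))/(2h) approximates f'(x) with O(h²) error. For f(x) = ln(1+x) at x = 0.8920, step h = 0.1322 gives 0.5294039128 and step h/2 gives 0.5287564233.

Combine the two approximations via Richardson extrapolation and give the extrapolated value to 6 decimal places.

The method has order 2: 2^2 = 4.
2^2 × A(h/2) = 2.1150256932; minus A(h) gives 1.5856217804.
1.5856217804 ÷ 3 = 0.5285405935
Correction |R − A(h/2)| = 2.158e-04; gap |A(h/2) − A(h)| = 6.475e-04.

0.528541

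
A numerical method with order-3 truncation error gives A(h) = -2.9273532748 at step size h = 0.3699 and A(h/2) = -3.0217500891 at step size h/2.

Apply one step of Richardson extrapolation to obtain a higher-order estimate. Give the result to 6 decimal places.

-3.035235

Method order is 3; weight 2^3 = 8.
Numerator 8*A(h/2) − A(h) = 8*(-3.0217500891) − (-2.9273532748) = -21.2466474380
Divide by 2^3 − 1 = 7.
So the Richardson estimate is -3.0352353483.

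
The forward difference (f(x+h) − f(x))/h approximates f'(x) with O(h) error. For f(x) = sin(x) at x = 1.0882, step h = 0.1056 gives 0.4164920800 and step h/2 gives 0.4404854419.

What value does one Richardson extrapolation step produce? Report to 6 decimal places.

0.464479

Error is O(h^1); halving h shrinks it by 2^1 = 2.
2×0.4404854419 − 0.4164920800 = 0.4644788038
(2×0.4404854419 − 0.4164920800)/(2 − 1) = 0.4644788038
Gap between inputs: 2.399e-02; correction applied: +0.0239933619.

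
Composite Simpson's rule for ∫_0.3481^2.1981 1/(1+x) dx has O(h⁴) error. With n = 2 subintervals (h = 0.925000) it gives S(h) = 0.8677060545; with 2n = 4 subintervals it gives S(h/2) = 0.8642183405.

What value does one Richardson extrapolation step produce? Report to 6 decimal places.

Method order is 4; weight 2^4 = 16.
Top: 16(0.8642183405) − (0.8677060545) = 12.9597873935
Divide by 2^4 − 1 = 15.
R = 12.9597873935/15 = 0.8639858262

0.863986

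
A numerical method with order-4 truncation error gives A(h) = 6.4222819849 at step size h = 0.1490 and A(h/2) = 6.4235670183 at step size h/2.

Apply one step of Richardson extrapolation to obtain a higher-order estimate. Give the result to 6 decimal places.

6.423653

r = 4: numerator weight 16, denominator 15.
A(h/2) − A(h) = 6.4235670183 − 6.4222819849 = 0.0012850334
Divide by 2^4 − 1 = 15: 0.0012850334/15 = 0.0000856689
R = 6.4235670183 + 0.0000856689 = 6.4236526872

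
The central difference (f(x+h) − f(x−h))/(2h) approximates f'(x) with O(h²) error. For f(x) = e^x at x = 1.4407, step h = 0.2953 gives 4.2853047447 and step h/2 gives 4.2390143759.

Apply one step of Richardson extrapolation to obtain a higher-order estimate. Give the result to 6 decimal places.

4.223584

r = 2: numerator weight 4, denominator 3.
2^2 × A(h/2) = 16.9560575036; minus A(h) gives 12.6707527589.
12.6707527589 ÷ 3 = 4.2235842530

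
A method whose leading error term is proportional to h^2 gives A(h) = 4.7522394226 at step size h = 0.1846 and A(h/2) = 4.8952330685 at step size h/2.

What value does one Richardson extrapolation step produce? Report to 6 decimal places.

Order 2 gives 2^r = 4 and 2^r − 1 = 3.
4×4.8952330685 − 4.7522394226 = 14.8286928514
Divide by 2^2 − 1 = 3.
So the Richardson estimate is 4.9428976171.

4.942898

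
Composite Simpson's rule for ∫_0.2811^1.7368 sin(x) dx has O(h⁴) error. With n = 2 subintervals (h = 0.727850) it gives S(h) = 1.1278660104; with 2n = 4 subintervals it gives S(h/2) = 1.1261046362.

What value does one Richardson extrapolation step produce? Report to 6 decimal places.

Leading term ∝ h^4; use weight 16 = 2^4.
Numerator 16·A(h/2) − A(h) = 16·1.1261046362 − 1.1278660104 = 16.8898081688
Denominator 16 − 1 = 15.
R = 16.8898081688/15 = 1.1259872113
Gap between inputs: 1.761e-03; correction applied: −0.0001174249.

1.125987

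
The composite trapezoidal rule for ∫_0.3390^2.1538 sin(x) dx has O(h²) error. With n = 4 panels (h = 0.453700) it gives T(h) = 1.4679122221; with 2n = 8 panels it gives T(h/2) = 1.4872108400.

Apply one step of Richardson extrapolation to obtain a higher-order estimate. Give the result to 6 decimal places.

1.493644

With r = 2 the leading error scales as h^2, so the weight is 2^2 = 4.
Top: 4(1.4872108400) − (1.4679122221) = 4.4809311379
R = 4.4809311379/3 = 1.4936437126
Shift from A(h/2): +0.0064328726.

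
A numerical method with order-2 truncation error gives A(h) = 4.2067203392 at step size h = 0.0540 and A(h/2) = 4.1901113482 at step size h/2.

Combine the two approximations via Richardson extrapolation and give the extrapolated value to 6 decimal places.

Method order is 2; weight 2^2 = 4.
2^2·A(h/2) = 16.7604453928; minus A(h) gives 12.5537250536.
Divide by 2^2 − 1 = 3.
R = 12.5537250536/3 = 4.1845750179
Gap between inputs: 1.661e-02; correction applied: −0.0055363303.

4.184575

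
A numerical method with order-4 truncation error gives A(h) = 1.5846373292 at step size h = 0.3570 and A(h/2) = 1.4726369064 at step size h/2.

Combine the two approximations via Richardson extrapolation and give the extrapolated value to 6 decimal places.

r = 4: numerator weight 16, denominator 15.
Numerator 16·A(h/2) − A(h) = 16·1.4726369064 − 1.5846373292 = 21.9775531732
21.9775531732 ÷ 15 = 1.4651702115

1.465170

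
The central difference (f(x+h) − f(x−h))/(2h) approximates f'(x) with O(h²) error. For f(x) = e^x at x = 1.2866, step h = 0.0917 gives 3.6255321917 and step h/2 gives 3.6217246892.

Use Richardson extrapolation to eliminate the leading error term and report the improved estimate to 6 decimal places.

With r = 2 the leading error scales as h^2, so the weight is 2^2 = 4.
Weighted: 14.4868987568 − 3.6255321917 = 10.8613665651
(4×3.6217246892 − 3.6255321917)/(4 − 1) = 3.6204555217

3.620456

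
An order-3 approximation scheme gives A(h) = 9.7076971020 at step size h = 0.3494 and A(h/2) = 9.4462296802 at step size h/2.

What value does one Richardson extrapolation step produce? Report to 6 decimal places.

9.408877

r = 3: numerator weight 8, denominator 7.
Numerator 8×A(h/2) − A(h) = 8×9.4462296802 − 9.7076971020 = 65.8621403396
Extrapolated: 65.8621403396 / 7 = 9.4088771914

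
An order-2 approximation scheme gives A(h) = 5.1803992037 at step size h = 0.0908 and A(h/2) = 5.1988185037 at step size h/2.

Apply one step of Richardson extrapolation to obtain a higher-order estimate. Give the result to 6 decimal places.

5.204958

Method order is 2; weight 2^2 = 4.
Top: 4(5.1988185037) − (5.1803992037) = 15.6148748111
Denominator 4 − 1 = 3.
R = 15.6148748111/3 = 5.2049582704
Gap between inputs: 1.842e-02; correction applied: +0.0061397667.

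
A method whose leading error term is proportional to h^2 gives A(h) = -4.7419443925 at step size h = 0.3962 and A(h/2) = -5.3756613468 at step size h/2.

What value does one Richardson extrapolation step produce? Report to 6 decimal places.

Error is O(h^2); halving h shrinks it by 2^2 = 4.
4·(-5.3756613468) − (-4.7419443925) = -16.7607009947
Divide by 2^2 − 1 = 3.
(-16.7607009947) ÷ 3 = -5.5869003316

-5.586900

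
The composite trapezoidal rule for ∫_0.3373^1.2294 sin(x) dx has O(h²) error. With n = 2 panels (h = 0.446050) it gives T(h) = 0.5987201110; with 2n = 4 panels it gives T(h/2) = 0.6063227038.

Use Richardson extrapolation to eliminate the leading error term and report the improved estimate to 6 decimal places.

r = 2, so 2^r = 4.
2^2*A(h/2) = 2.4252908152; minus A(h) gives 1.8265707042.
R = 1.8265707042/3 = 0.6088569014

0.608857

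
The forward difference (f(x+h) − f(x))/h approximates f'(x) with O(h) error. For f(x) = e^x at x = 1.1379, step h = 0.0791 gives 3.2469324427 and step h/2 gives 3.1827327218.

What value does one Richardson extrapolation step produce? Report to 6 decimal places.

3.118533

r = 1, so 2^r = 2.
2^1*A(h/2) = 6.3654654436; minus A(h) gives 3.1185330009.
Denominator 2 − 1 = 1.
3.1185330009 ÷ 1 = 3.1185330009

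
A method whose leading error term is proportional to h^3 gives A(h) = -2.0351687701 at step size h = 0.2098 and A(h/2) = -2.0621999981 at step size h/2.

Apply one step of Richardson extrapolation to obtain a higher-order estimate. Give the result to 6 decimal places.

The method has order 3: 2^3 = 8.
8 × (-2.0621999981) = -16.4975999848; (-16.4975999848) − (-2.0351687701) = -14.4624312147
Denominator 8 − 1 = 7.
Extrapolated: (-14.4624312147) / 7 = -2.0660616021

-2.066062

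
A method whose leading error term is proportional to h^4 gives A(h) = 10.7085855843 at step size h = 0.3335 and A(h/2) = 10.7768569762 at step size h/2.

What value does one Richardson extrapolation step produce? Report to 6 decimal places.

10.781408

r = 4: numerator weight 16, denominator 15.
Difference of the inputs: 10.7768569762 − 10.7085855843 = 0.0682713919
Divide by 2^4 − 1 = 15: 0.0682713919/15 = 0.0045514261
R = 10.7768569762 + 0.0045514261 = 10.7814084023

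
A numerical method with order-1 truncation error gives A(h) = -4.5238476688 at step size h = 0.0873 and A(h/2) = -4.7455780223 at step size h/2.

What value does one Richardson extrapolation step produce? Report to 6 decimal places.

-4.967308

r = 1, so 2^r = 2.
2 × (-4.7455780223) = -9.4911560446; subtract (-4.5238476688) → -4.9673083758
Divide by 2^1 − 1 = 1.
Result: -4.9673083758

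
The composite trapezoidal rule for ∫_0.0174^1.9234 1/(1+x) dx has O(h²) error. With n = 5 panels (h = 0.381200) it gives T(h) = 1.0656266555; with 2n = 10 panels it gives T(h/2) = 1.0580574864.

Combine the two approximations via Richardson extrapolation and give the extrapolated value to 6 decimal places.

Error is O(h^2); halving h shrinks it by 2^2 = 4.
4×1.0580574864 = 4.2322299456; 4.2322299456 − 1.0656266555 = 3.1666032901
Denominator 4 − 1 = 3.
So the Richardson estimate is 1.0555344300.

1.055534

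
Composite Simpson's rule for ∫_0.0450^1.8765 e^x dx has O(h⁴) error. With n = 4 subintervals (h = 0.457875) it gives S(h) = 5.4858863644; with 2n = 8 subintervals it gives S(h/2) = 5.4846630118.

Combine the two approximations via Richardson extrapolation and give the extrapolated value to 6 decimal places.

Order 4 gives 2^r = 16 and 2^r − 1 = 15.
16·5.4846630118 = 87.7546081888; 87.7546081888 − 5.4858863644 = 82.2687218244
Extrapolated: 82.2687218244 / 15 = 5.4845814550
Shift from A(h/2): −0.0000815568.

5.484581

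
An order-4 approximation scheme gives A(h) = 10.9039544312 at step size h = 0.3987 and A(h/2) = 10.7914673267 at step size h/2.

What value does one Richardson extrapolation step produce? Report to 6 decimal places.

10.783968

With r = 4 the leading error scales as h^4, so the weight is 2^4 = 16.
Top: 16(10.7914673267) − (10.9039544312) = 161.7595227960
Denominator 16 − 1 = 15.
161.7595227960 ÷ 15 = 10.7839681864
Correction |R − A(h/2)| = 7.499e-03; gap |A(h/2) − A(h)| = 1.125e-01.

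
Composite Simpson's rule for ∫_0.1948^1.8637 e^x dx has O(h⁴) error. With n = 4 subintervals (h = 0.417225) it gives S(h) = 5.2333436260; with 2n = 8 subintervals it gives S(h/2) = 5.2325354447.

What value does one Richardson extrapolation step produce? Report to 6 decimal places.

Error is O(h^4); halving h shrinks it by 2^4 = 16.
16×5.2325354447 = 83.7205671152; 83.7205671152 − 5.2333436260 = 78.4872234892
Denominator 16 − 1 = 15.
(16×5.2325354447 − 5.2333436260)/(16 − 1) = 5.2324815659
Shift from A(h/2): −0.0000538788.

5.232482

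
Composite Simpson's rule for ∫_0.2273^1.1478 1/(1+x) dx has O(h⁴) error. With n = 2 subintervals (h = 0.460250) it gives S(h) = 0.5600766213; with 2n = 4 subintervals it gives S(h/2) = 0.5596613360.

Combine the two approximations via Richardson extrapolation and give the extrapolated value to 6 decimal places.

r = 4: numerator weight 16, denominator 15.
Difference of the inputs: 0.5596613360 − 0.5600766213 = -0.0004152853
Divide by 2^4 − 1 = 15: (-0.0004152853)/15 = -0.0000276857
R = A(h/2) + (A(h/2) − A(h))/15 = 0.5596613360 − 0.0000276857 = 0.5596336503
Gap between inputs: 4.153e-04; correction applied: −0.0000276857.

0.559634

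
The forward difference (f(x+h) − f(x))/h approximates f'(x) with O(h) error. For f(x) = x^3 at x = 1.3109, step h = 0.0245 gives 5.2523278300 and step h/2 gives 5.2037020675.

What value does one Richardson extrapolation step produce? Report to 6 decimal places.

The method has order 1: 2^1 = 2.
2*5.2037020675 = 10.4074041350; 10.4074041350 − 5.2523278300 = 5.1550763050
R = 5.1550763050/1 = 5.1550763050
Correction |R − A(h/2)| = 4.863e-02; gap |A(h/2) − A(h)| = 4.863e-02.

5.155076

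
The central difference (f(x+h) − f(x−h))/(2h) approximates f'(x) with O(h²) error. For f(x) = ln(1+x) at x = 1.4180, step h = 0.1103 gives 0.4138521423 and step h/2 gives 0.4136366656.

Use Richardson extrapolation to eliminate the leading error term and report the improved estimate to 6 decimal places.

0.413565

Error is O(h^2); halving h shrinks it by 2^2 = 4.
2^2×A(h/2) = 1.6545466624; minus A(h) gives 1.2406945201.
Extrapolated: 1.2406945201 / 3 = 0.4135648400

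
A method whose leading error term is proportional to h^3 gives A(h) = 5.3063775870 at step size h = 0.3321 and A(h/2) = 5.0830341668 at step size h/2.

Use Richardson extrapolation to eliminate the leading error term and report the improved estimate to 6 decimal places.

The method has order 3: 2^3 = 8.
Difference of the inputs: 5.0830341668 − 5.3063775870 = -0.2233434202
Correction (A(h/2) − A(h))/(8 − 1) = (-0.2233434202)/7 = -0.0319062029
R = 5.0830341668 − 0.0319062029 = 5.0511279639
Shift from A(h/2): −0.0319062029.

5.051128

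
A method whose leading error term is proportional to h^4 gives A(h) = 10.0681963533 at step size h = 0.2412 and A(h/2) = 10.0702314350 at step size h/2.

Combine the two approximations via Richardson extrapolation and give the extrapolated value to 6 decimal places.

10.070367

Error is O(h^4); halving h shrinks it by 2^4 = 16.
16 × 10.0702314350 − 10.0681963533 = 151.0555066067
Denominator 16 − 1 = 15.
Extrapolated: 151.0555066067 / 15 = 10.0703671071
Shift from A(h/2): +0.0001356721.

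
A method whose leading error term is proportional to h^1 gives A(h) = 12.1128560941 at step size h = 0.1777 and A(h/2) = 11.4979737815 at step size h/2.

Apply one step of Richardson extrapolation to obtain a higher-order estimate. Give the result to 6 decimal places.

r = 1: numerator weight 2, denominator 1.
2 × 11.4979737815 − 12.1128560941 = 10.8830914689
Divide by 2^1 − 1 = 1.
R = 10.8830914689/1 = 10.8830914689
Gap between inputs: 6.149e-01; correction applied: −0.6148823126.

10.883091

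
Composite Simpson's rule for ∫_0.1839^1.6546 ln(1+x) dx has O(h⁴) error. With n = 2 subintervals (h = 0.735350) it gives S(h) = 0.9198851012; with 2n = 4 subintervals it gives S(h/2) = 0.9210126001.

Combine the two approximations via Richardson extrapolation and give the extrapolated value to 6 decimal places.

0.921088

r = 4, so 2^r = 16.
Top: 16(0.9210126001) − (0.9198851012) = 13.8163165004
Denominator 16 − 1 = 15.
(16*0.9210126001 − 0.9198851012)/(16 − 1) = 0.9210877667
Shift from A(h/2): +0.0000751666.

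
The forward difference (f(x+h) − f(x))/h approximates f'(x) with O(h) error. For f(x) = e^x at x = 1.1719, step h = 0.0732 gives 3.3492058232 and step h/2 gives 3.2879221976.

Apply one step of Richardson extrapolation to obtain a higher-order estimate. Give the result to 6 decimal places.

Error is O(h^1); halving h shrinks it by 2^1 = 2.
2×3.2879221976 = 6.5758443952; subtract 3.3492058232 → 3.2266385720
R = 3.2266385720/1 = 3.2266385720

3.226639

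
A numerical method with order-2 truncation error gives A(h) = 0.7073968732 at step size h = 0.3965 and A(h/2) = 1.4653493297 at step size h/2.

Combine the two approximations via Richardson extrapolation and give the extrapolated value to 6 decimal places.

1.718000

Method order is 2; weight 2^2 = 4.
Top: 4(1.4653493297) − (0.7073968732) = 5.1540004456
Denominator 4 − 1 = 3.
R = 5.1540004456/3 = 1.7180001485
Gap between inputs: 7.580e-01; correction applied: +0.2526508188.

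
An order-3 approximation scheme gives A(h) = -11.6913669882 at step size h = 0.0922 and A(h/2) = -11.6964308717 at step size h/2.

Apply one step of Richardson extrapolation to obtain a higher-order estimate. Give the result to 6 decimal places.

-11.697154

The method has order 3: 2^3 = 8.
8·(-11.6964308717) = -93.5714469736; (-93.5714469736) − (-11.6913669882) = -81.8800799854
Divide by 2^3 − 1 = 7.
R = (-81.8800799854)/7 = -11.6971542836
Shift from A(h/2): −0.0007234119.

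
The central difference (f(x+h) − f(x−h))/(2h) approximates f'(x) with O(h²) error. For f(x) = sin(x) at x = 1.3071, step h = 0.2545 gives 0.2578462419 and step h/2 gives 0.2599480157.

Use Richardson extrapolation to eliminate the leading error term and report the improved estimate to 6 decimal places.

0.260649

Method order is 2; weight 2^2 = 4.
Weighted: 1.0397920628 − 0.2578462419 = 0.7819458209
0.7819458209 ÷ 3 = 0.2606486070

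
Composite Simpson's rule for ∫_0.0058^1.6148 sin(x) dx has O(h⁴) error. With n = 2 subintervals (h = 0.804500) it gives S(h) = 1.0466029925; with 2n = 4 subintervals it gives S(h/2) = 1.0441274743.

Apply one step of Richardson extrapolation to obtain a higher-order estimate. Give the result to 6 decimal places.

The method has order 4: 2^4 = 16.
Top: 16(1.0441274743) − (1.0466029925) = 15.6594365963
(16·1.0441274743 − 1.0466029925)/(16 − 1) = 1.0439624398
Shift from A(h/2): −0.0001650345.

1.043962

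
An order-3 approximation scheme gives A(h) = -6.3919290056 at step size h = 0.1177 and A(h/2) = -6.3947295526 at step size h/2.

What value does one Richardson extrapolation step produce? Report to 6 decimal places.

Method order is 3; weight 2^3 = 8.
Weighted: (-51.1578364208) − (-6.3919290056) = -44.7659074152
R = (-44.7659074152)/7 = -6.3951296307

-6.395130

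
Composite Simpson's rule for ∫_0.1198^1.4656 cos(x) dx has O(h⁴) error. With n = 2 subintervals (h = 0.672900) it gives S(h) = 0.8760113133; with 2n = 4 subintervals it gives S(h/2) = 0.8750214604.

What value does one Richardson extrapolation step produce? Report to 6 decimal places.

r = 4, so 2^r = 16.
Numerator 16×A(h/2) − A(h) = 16×0.8750214604 − 0.8760113133 = 13.1243320531
Extrapolated: 13.1243320531 / 15 = 0.8749554702
Gap between inputs: 9.899e-04; correction applied: −0.0000659902.

0.874955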